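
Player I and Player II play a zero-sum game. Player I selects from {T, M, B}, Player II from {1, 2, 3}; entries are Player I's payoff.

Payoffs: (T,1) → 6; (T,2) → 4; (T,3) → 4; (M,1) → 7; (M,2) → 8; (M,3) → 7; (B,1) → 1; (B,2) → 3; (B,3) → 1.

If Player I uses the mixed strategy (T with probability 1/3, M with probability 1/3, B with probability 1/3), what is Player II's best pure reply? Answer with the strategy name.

3

If Player II plays 1, Player I's expected payoff is (1/3)·6 + (1/3)·7 + (1/3)·1 = 14/3.
If Player II plays 2, Player I's expected payoff is (1/3)·4 + (1/3)·8 + (1/3)·3 = 5.
If Player II plays 3, Player I's expected payoff is (1/3)·4 + (1/3)·7 + (1/3)·1 = 4.
Player II minimizes Player I's payoff; the smallest is 4, so the best response is 3.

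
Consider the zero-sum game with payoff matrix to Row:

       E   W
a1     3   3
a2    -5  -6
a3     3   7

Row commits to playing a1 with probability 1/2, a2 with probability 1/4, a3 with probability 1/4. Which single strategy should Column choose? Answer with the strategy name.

If Column plays E, Row's expected payoff is (1/2)·3 + (1/4)·(-5) + (1/4)·3 = 1.
If Column plays W, Row's expected payoff is (1/2)·3 + (1/4)·(-6) + (1/4)·7 = 7/4.
Column minimizes Row's payoff; the smallest is 1, so the best response is E.

E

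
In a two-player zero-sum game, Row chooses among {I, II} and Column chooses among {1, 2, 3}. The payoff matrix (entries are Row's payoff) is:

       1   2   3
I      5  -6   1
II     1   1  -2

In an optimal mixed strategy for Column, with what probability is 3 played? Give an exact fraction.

Row minima: I → -6, II → -2; maximin = -2.
Column maxima: 1 → 5, 2 → 1, 3 → 1; minimax = 1.
-2 ≠ 1, so there is no saddle point; optimal play is mixed.
1 is strictly dominated by 3 (it gives Row strictly more in every row), so Column never plays it.
On the remaining 2×2 (I, II vs 2, 3):
Let Row play I with probability p. Expected payoff against 2: (-6)p + 1(1−p) = −7p + 1; against 3: 1p + (-2)(1−p) = 3p − 2.
Setting these equal: −7p + 1 = 3p − 2 ⇒ −10p = -3 ⇒ p = 3/10, and the value is (-7)·(3/10) + 1 = -11/10.
For Column: with q = P(2), equating I's and II's payoffs gives −7q + 1 = 3q − 2 ⇒ q = 3/10.

7/10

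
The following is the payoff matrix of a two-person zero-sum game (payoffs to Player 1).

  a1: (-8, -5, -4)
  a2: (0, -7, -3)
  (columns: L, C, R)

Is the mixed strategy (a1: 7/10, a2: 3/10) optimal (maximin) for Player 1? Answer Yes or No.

Yes

Against L this mix gives (7/10)·(-8) + (3/10)·0 = -28/5.
Against C this mix gives (7/10)·(-5) + (3/10)·(-7) = -28/5.
Against R this mix gives (7/10)·(-4) + (3/10)·(-3) = -37/10.
All of Player 2's active replies (L, C) yield -28/5, and no column does worse for Player 1. The mix makes Player 2 indifferent and guarantees -28/5, so it is optimal.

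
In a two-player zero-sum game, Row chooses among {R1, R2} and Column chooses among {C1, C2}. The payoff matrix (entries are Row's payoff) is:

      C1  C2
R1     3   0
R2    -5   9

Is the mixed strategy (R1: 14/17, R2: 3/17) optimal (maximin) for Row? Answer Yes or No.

Yes

Against C1 this mix gives (14/17)·3 + (3/17)·(-5) = 27/17.
Against C2 this mix gives (14/17)·0 + (3/17)·9 = 27/17.
All of Column's active replies (C1, C2) yield 27/17, and no column does worse for Row. The mix makes Column indifferent and guarantees 27/17, so it is optimal.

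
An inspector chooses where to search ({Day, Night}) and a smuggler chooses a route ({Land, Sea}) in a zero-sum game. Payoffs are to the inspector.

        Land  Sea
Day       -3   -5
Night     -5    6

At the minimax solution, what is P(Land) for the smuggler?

11/13

Row minima: Day → -5, Night → -5; maximin = -5.
Column maxima: Land → -3, Sea → 6; minimax = -3.
-5 ≠ -3, so there is no saddle point; optimal play is mixed.
Let the inspector play Day with probability p. Expected payoff against Land: (-3)p + (-5)(1−p) = 2p − 5; against Sea: (-5)p + 6(1−p) = −11p + 6.
Setting these equal: 2p − 5 = −11p + 6 ⇒ 13p = 11 ⇒ p = 11/13, and the value is (2)·(11/13) − 5 = -43/13.
For the smuggler: with q = P(Land), equating Day's and Night's payoffs gives 2q − 5 = −11q + 6 ⇒ q = 11/13.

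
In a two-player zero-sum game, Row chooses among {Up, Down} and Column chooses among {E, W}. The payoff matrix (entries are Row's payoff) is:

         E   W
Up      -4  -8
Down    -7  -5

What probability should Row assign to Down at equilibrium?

2/3

Row minima: Up → -8, Down → -7; maximin = -7.
Column maxima: E → -4, W → -5; minimax = -5.
-7 ≠ -5, so there is no saddle point; optimal play is mixed.
Let Row play Up with probability p. Expected payoff against E: (-4)p + (-7)(1−p) = 3p − 7; against W: (-8)p + (-5)(1−p) = −3p − 5.
Setting these equal: 3p − 7 = −3p − 5 ⇒ 6p = 2 ⇒ p = 1/3, and the value is (3)·(1/3) − 7 = -6.
For Column: with q = P(E), equating Up's and Down's payoffs gives 4q − 8 = −2q − 5 ⇒ q = 1/2.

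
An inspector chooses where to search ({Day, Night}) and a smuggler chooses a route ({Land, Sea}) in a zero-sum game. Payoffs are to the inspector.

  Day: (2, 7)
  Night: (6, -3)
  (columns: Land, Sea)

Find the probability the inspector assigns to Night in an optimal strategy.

5/14

Row minima: Day → 2, Night → -3; maximin = 2.
Column maxima: Land → 6, Sea → 7; minimax = 6.
2 ≠ 6, so there is no saddle point; optimal play is mixed.
Let the inspector play Day with probability p. Expected payoff against Land: 2p + 6(1−p) = −4p + 6; against Sea: 7p + (-3)(1−p) = 10p − 3.
Setting these equal: −4p + 6 = 10p − 3 ⇒ −14p = -9 ⇒ p = 9/14, and the value is (-4)·(9/14) + 6 = 24/7.
For the smuggler: with q = P(Land), equating Day's and Night's payoffs gives −5q + 7 = 9q − 3 ⇒ q = 5/7.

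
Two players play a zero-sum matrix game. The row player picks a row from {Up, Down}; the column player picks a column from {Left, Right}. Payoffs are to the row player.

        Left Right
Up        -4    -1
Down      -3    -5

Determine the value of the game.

Row minima: Up → -4, Down → -5; maximin = -4.
Column maxima: Left → -3, Right → -1; minimax = -3.
-4 ≠ -3, so there is no saddle point; optimal play is mixed.
Let the row player play Up with probability p. Expected payoff against Left: (-4)p + (-3)(1−p) = −p − 3; against Right: (-1)p + (-5)(1−p) = 4p − 5.
Setting these equal: −p − 3 = 4p − 5 ⇒ −5p = -2 ⇒ p = 2/5, and the value is (-1)·(2/5) − 3 = -17/5.
For the column player: with q = P(Left), equating Up's and Down's payoffs gives −3q − 1 = 2q − 5 ⇒ q = 4/5.

-17/5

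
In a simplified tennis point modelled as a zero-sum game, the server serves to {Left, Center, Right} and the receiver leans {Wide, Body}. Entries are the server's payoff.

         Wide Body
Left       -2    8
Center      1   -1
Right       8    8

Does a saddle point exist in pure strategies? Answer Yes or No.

Yes

Row minima: Left → -2, Center → -1, Right → 8; maximin = 8.
Column maxima: Wide → 8, Body → 8; minimax = 8.
maximin = minimax = 8, so a saddle point exists.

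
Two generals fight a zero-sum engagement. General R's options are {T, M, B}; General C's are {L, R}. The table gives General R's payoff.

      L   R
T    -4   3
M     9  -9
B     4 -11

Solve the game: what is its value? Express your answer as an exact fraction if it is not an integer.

Row minima: T → -4, M → -9, B → -11; maximin = -4.
Column maxima: L → 9, R → 3; minimax = 3.
-4 ≠ 3, so there is no saddle point; optimal play is mixed.
B is strictly dominated by M, so General R never plays it.
On the remaining 2×2 (T, M vs L, R):
Let General R play T with probability p. Expected payoff against L: (-4)p + 9(1−p) = −13p + 9; against R: 3p + (-9)(1−p) = 12p − 9.
Setting these equal: −13p + 9 = 12p − 9 ⇒ −25p = -18 ⇒ p = 18/25, and the value is (-13)·(18/25) + 9 = -9/25.
For General C: with q = P(L), equating T's and M's payoffs gives −7q + 3 = 18q − 9 ⇒ q = 12/25.

-9/25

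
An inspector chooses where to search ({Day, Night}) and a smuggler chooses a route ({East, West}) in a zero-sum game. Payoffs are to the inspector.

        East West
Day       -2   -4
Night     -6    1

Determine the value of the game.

-26/9

Row minima: Day → -4, Night → -6; maximin = -4.
Column maxima: East → -2, West → 1; minimax = -2.
-4 ≠ -2, so there is no saddle point; optimal play is mixed.
Let the inspector play Day with probability p. Expected payoff against East: (-2)p + (-6)(1−p) = 4p − 6; against West: (-4)p + 1(1−p) = −5p + 1.
Setting these equal: 4p − 6 = −5p + 1 ⇒ 9p = 7 ⇒ p = 7/9, and the value is (4)·(7/9) − 6 = -26/9.
For the smuggler: with q = P(East), equating Day's and Night's payoffs gives 2q − 4 = −7q + 1 ⇒ q = 5/9.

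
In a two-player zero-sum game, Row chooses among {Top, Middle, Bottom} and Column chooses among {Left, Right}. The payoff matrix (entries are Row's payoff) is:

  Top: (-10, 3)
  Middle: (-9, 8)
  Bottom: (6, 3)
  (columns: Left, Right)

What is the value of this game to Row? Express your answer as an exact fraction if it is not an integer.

Row minima: Top → -10, Middle → -9, Bottom → 3; maximin = 3.
Column maxima: Left → 6, Right → 8; minimax = 6.
3 ≠ 6, so there is no saddle point; optimal play is mixed.
Top is strictly dominated by Middle, so Row never plays it.
On the remaining 2×2 (Middle, Bottom vs Left, Right):
Let Row play Middle with probability p. Expected payoff against Left: (-9)p + 6(1−p) = −15p + 6; against Right: 8p + 3(1−p) = 5p + 3.
Setting these equal: −15p + 6 = 5p + 3 ⇒ −20p = -3 ⇒ p = 3/20, and the value is (-15)·(3/20) + 6 = 15/4.
For Column: with q = P(Left), equating Middle's and Bottom's payoffs gives −17q + 8 = 3q + 3 ⇒ q = 1/4.

15/4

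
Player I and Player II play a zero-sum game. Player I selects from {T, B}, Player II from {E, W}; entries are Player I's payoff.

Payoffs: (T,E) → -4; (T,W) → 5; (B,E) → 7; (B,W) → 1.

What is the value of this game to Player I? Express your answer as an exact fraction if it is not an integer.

Row minima: T → -4, B → 1; maximin = 1.
Column maxima: E → 7, W → 5; minimax = 5.
1 ≠ 5, so there is no saddle point; optimal play is mixed.
Let Player I play T with probability p. Expected payoff against E: (-4)p + 7(1−p) = −11p + 7; against W: 5p + 1(1−p) = 4p + 1.
Setting these equal: −11p + 7 = 4p + 1 ⇒ −15p = -6 ⇒ p = 2/5, and the value is (-11)·(2/5) + 7 = 13/5.
For Player II: with q = P(E), equating T's and B's payoffs gives −9q + 5 = 6q + 1 ⇒ q = 4/15.

13/5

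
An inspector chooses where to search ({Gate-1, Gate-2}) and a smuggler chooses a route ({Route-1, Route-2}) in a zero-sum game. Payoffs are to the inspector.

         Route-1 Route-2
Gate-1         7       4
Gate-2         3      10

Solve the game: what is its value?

Row minima: Gate-1 → 4, Gate-2 → 3; maximin = 4.
Column maxima: Route-1 → 7, Route-2 → 10; minimax = 7.
4 ≠ 7, so there is no saddle point; optimal play is mixed.
Let the inspector play Gate-1 with probability p. Expected payoff against Route-1: 7p + 3(1−p) = 4p + 3; against Route-2: 4p + 10(1−p) = −6p + 10.
Setting these equal: 4p + 3 = −6p + 10 ⇒ 10p = 7 ⇒ p = 7/10, and the value is (4)·(7/10) + 3 = 29/5.
For the smuggler: with q = P(Route-1), equating Gate-1's and Gate-2's payoffs gives 3q + 4 = −7q + 10 ⇒ q = 3/5.

29/5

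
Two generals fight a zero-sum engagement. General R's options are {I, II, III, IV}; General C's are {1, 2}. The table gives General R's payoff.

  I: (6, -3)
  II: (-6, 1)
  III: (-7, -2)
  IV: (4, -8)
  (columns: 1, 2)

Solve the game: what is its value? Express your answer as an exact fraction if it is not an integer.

Row minima: I → -3, II → -6, III → -7, IV → -8; maximin = -3.
Column maxima: 1 → 6, 2 → 1; minimax = 1.
-3 ≠ 1, so there is no saddle point; optimal play is mixed.
III is strictly dominated by II, so General R never plays it.
IV is strictly dominated by I, so General R never plays it.
On the remaining 2×2 (I, II vs 1, 2):
Let General R play I with probability p. Expected payoff against 1: 6p + (-6)(1−p) = 12p − 6; against 2: (-3)p + 1(1−p) = −4p + 1.
Setting these equal: 12p − 6 = −4p + 1 ⇒ 16p = 7 ⇒ p = 7/16, and the value is (12)·(7/16) − 6 = -3/4.
For General C: with q = P(1), equating I's and II's payoffs gives 9q − 3 = −7q + 1 ⇒ q = 1/4.

-3/4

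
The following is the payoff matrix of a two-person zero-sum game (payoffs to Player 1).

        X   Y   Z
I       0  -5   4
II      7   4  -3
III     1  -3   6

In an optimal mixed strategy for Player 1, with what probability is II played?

9/16

Row minima: I → -5, II → -3, III → -3; maximin = -3.
Column maxima: X → 7, Y → 4, Z → 6; minimax = 4.
-3 ≠ 4, so there is no saddle point; optimal play is mixed.
I is strictly dominated by III, so Player 1 never plays it.
X is strictly dominated by Y (it gives Player 1 strictly more in every row), so Player 2 never plays it.
On the remaining 2×2 (II, III vs Y, Z):
Let Player 1 play II with probability p. Expected payoff against Y: 4p + (-3)(1−p) = 7p − 3; against Z: (-3)p + 6(1−p) = −9p + 6.
Setting these equal: 7p − 3 = −9p + 6 ⇒ 16p = 9 ⇒ p = 9/16, and the value is (7)·(9/16) − 3 = 15/16.
For Player 2: with q = P(Y), equating II's and III's payoffs gives 7q − 3 = −9q + 6 ⇒ q = 9/16.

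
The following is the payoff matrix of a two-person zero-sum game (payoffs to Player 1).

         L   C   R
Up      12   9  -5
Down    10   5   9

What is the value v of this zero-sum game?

53/9

Row minima: Up → -5, Down → 5; maximin = 5.
Column maxima: L → 12, C → 9, R → 9; minimax = 9.
5 ≠ 9, so there is no saddle point; optimal play is mixed.
L is strictly dominated by C (it gives Player 1 strictly more in every row), so Player 2 never plays it.
On the remaining 2×2 (Up, Down vs C, R):
Let Player 1 play Up with probability p. Expected payoff against C: 9p + 5(1−p) = 4p + 5; against R: (-5)p + 9(1−p) = −14p + 9.
Setting these equal: 4p + 5 = −14p + 9 ⇒ 18p = 4 ⇒ p = 2/9, and the value is (4)·(2/9) + 5 = 53/9.
For Player 2: with q = P(C), equating Up's and Down's payoffs gives 14q − 5 = −4q + 9 ⇒ q = 7/9.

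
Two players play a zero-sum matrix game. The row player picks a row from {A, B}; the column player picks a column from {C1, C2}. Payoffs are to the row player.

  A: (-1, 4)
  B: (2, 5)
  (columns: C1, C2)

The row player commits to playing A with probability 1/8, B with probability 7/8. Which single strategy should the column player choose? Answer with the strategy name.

If the column player plays C1, the row player's expected payoff is (1/8)·(-1) + (7/8)·2 = 13/8.
If the column player plays C2, the row player's expected payoff is (1/8)·4 + (7/8)·5 = 39/8.
The column player minimizes the row player's payoff; the smallest is 13/8, so the best response is C1.

C1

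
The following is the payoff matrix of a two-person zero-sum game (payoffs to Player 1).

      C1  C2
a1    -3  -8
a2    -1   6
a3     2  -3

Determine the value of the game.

Row minima: a1 → -8, a2 → -1, a3 → -3; maximin = -1.
Column maxima: C1 → 2, C2 → 6; minimax = 2.
-1 ≠ 2, so there is no saddle point; optimal play is mixed.
a1 is strictly dominated by a2, so Player 1 never plays it.
On the remaining 2×2 (a2, a3 vs C1, C2):
Let Player 1 play a2 with probability p. Expected payoff against C1: (-1)p + 2(1−p) = −3p + 2; against C2: 6p + (-3)(1−p) = 9p − 3.
Setting these equal: −3p + 2 = 9p − 3 ⇒ −12p = -5 ⇒ p = 5/12, and the value is (-3)·(5/12) + 2 = 3/4.
For Player 2: with q = P(C1), equating a2's and a3's payoffs gives −7q + 6 = 5q − 3 ⇒ q = 3/4.

3/4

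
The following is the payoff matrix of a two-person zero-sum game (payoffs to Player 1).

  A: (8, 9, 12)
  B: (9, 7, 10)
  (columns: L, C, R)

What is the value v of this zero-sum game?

25/3

Row minima: A → 8, B → 7; maximin = 8.
Column maxima: L → 9, C → 9, R → 12; minimax = 9.
8 ≠ 9, so there is no saddle point; optimal play is mixed.
R is strictly dominated by L (it gives Player 1 strictly more in every row), so Player 2 never plays it.
On the remaining 2×2 (A, B vs L, C):
Let Player 1 play A with probability p. Expected payoff against L: 8p + 9(1−p) = −p + 9; against C: 9p + 7(1−p) = 2p + 7.
Setting these equal: −p + 9 = 2p + 7 ⇒ −3p = -2 ⇒ p = 2/3, and the value is (-1)·(2/3) + 9 = 25/3.
For Player 2: with q = P(L), equating A's and B's payoffs gives −q + 9 = 2q + 7 ⇒ q = 2/3.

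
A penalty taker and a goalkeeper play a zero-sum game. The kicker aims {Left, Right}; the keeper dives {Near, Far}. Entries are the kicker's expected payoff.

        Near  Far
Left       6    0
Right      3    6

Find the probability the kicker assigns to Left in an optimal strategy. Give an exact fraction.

Row minima: Left → 0, Right → 3; maximin = 3.
Column maxima: Near → 6, Far → 6; minimax = 6.
3 ≠ 6, so there is no saddle point; optimal play is mixed.
Let the kicker play Left with probability p. Expected payoff against Near: 6p + 3(1−p) = 3p + 3; against Far: 0p + 6(1−p) = −6p + 6.
Setting these equal: 3p + 3 = −6p + 6 ⇒ 9p = 3 ⇒ p = 1/3, and the value is (3)·(1/3) + 3 = 4.
For the keeper: with q = P(Near), equating Left's and Right's payoffs gives 6q = −3q + 6 ⇒ q = 2/3.

1/3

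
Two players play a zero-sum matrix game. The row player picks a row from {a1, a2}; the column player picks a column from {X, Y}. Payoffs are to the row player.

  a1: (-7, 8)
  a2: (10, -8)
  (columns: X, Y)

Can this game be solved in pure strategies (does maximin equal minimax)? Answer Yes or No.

Row minima: a1 → -7, a2 → -8; maximin = -7.
Column maxima: X → 10, Y → 8; minimax = 8.
-7 ≠ 8, so no pure-strategy equilibrium exists.

No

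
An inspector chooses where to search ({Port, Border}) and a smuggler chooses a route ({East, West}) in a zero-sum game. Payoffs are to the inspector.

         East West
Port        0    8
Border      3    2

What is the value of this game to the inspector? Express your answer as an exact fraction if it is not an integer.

8/3

Row minima: Port → 0, Border → 2; maximin = 2.
Column maxima: East → 3, West → 8; minimax = 3.
2 ≠ 3, so there is no saddle point; optimal play is mixed.
Let the inspector play Port with probability p. Expected payoff against East: 0p + 3(1−p) = −3p + 3; against West: 8p + 2(1−p) = 6p + 2.
Setting these equal: −3p + 3 = 6p + 2 ⇒ −9p = -1 ⇒ p = 1/9, and the value is (-3)·(1/9) + 3 = 8/3.
For the smuggler: with q = P(East), equating Port's and Border's payoffs gives −8q + 8 = q + 2 ⇒ q = 2/3.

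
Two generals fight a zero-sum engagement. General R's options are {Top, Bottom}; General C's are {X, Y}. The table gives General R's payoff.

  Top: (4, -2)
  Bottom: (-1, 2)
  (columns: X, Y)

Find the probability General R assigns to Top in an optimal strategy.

1/3

Row minima: Top → -2, Bottom → -1; maximin = -1.
Column maxima: X → 4, Y → 2; minimax = 2.
-1 ≠ 2, so there is no saddle point; optimal play is mixed.
Let General R play Top with probability p. Expected payoff against X: 4p + (-1)(1−p) = 5p − 1; against Y: (-2)p + 2(1−p) = −4p + 2.
Setting these equal: 5p − 1 = −4p + 2 ⇒ 9p = 3 ⇒ p = 1/3, and the value is (5)·(1/3) − 1 = 2/3.
For General C: with q = P(X), equating Top's and Bottom's payoffs gives 6q − 2 = −3q + 2 ⇒ q = 4/9.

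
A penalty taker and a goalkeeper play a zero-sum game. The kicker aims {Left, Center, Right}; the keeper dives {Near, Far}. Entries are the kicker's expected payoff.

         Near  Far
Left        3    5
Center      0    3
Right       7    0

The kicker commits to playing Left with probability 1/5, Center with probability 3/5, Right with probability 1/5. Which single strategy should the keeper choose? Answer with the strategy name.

If the keeper plays Near, the kicker's expected payoff is (1/5)·3 + (3/5)·0 + (1/5)·7 = 2.
If the keeper plays Far, the kicker's expected payoff is (1/5)·5 + (3/5)·3 + (1/5)·0 = 14/5.
The keeper minimizes the kicker's payoff; the smallest is 2, so the best response is Near.

Near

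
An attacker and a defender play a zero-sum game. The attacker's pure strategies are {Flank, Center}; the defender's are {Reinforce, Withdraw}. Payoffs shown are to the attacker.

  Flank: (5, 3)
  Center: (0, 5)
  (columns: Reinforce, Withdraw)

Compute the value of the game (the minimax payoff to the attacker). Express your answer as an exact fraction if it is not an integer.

25/7

Row minima: Flank → 3, Center → 0; maximin = 3.
Column maxima: Reinforce → 5, Withdraw → 5; minimax = 5.
3 ≠ 5, so there is no saddle point; optimal play is mixed.
Let the attacker play Flank with probability p. Expected payoff against Reinforce: 5p + 0(1−p) = 5p; against Withdraw: 3p + 5(1−p) = −2p + 5.
Setting these equal: 5p = −2p + 5 ⇒ 7p = 5 ⇒ p = 5/7, and the value is (5)·(5/7) = 25/7.
For the defender: with q = P(Reinforce), equating Flank's and Center's payoffs gives 2q + 3 = −5q + 5 ⇒ q = 2/7.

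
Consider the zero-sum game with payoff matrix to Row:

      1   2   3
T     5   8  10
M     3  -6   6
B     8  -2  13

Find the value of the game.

74/13

Row minima: T → 5, M → -6, B → -2; maximin = 5.
Column maxima: 1 → 8, 2 → 8, 3 → 13; minimax = 8.
5 ≠ 8, so there is no saddle point; optimal play is mixed.
M is strictly dominated by T, so Row never plays it.
3 is strictly dominated by 1 (it gives Row strictly more in every row), so Column never plays it.
On the remaining 2×2 (T, B vs 1, 2):
Let Row play T with probability p. Expected payoff against 1: 5p + 8(1−p) = −3p + 8; against 2: 8p + (-2)(1−p) = 10p − 2.
Setting these equal: −3p + 8 = 10p − 2 ⇒ −13p = -10 ⇒ p = 10/13, and the value is (-3)·(10/13) + 8 = 74/13.
For Column: with q = P(1), equating T's and B's payoffs gives −3q + 8 = 10q − 2 ⇒ q = 10/13.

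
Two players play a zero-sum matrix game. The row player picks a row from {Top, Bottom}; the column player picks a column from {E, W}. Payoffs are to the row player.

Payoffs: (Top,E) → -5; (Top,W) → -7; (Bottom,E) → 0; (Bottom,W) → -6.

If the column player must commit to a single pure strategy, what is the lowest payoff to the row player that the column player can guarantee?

Column maxima: E → 0, W → -6.
The smallest of these is -6.

-6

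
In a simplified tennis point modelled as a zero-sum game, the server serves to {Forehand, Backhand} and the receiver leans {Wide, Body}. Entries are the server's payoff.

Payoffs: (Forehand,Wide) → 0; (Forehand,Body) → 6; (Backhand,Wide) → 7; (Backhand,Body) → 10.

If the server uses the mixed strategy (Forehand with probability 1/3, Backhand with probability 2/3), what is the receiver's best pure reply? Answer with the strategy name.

If the receiver plays Wide, the server's expected payoff is (1/3)·0 + (2/3)·7 = 14/3.
If the receiver plays Body, the server's expected payoff is (1/3)·6 + (2/3)·10 = 26/3.
The receiver minimizes the server's payoff; the smallest is 14/3, so the best response is Wide.

Wide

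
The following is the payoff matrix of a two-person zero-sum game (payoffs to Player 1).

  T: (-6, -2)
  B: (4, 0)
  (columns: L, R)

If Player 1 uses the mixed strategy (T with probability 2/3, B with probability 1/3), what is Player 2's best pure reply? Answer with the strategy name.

If Player 2 plays L, Player 1's expected payoff is (2/3)·(-6) + (1/3)·4 = -8/3.
If Player 2 plays R, Player 1's expected payoff is (2/3)·(-2) + (1/3)·0 = -4/3.
Player 2 minimizes Player 1's payoff; the smallest is -8/3, so the best response is L.

L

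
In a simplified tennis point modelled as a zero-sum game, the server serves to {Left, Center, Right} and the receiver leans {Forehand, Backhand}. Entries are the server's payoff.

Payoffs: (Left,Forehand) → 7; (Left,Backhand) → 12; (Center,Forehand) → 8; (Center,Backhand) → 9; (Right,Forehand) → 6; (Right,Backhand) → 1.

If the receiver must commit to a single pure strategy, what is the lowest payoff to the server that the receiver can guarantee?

8

Column maxima: Forehand → 8, Backhand → 12.
The smallest of these is 8.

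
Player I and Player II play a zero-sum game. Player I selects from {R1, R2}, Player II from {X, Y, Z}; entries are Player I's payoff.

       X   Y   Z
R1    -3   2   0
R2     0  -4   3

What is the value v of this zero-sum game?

Row minima: R1 → -3, R2 → -4; maximin = -3.
Column maxima: X → 0, Y → 2, Z → 3; minimax = 0.
-3 ≠ 0, so there is no saddle point; optimal play is mixed.
Z is strictly dominated by X (it gives Player I strictly more in every row), so Player II never plays it.
On the remaining 2×2 (R1, R2 vs X, Y):
Let Player I play R1 with probability p. Expected payoff against X: (-3)p + 0(1−p) = −3p; against Y: 2p + (-4)(1−p) = 6p − 4.
Setting these equal: −3p = 6p − 4 ⇒ −9p = -4 ⇒ p = 4/9, and the value is (-3)·(4/9) = -4/3.
For Player II: with q = P(X), equating R1's and R2's payoffs gives −5q + 2 = 4q − 4 ⇒ q = 2/3.

-4/3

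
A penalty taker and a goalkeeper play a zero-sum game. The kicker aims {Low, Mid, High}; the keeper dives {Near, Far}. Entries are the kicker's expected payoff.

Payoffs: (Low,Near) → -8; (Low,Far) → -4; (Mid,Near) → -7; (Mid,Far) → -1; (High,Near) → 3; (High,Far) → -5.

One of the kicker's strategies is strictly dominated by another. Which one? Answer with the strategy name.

Low

Mid gives a strictly higher payoff than Low against every column: -7 > -8, -1 > -4.
So Low is strictly dominated and the kicker never plays it.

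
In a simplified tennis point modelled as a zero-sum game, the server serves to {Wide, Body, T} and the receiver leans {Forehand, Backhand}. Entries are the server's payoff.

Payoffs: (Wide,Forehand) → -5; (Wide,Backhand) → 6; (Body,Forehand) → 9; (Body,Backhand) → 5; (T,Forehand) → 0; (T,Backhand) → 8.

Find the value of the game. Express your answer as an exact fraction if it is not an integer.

Row minima: Wide → -5, Body → 5, T → 0; maximin = 5.
Column maxima: Forehand → 9, Backhand → 8; minimax = 8.
5 ≠ 8, so there is no saddle point; optimal play is mixed.
Wide is strictly dominated by T, so the server never plays it.
On the remaining 2×2 (Body, T vs Forehand, Backhand):
Let the server play Body with probability p. Expected payoff against Forehand: 9p + 0(1−p) = 9p; against Backhand: 5p + 8(1−p) = −3p + 8.
Setting these equal: 9p = −3p + 8 ⇒ 12p = 8 ⇒ p = 2/3, and the value is (9)·(2/3) = 6.
For the receiver: with q = P(Forehand), equating Body's and T's payoffs gives 4q + 5 = −8q + 8 ⇒ q = 1/4.

6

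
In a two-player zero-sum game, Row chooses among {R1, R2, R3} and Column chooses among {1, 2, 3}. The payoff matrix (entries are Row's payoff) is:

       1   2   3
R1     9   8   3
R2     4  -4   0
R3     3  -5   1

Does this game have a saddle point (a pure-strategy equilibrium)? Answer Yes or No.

Yes

Row minima: R1 → 3, R2 → -4, R3 → -5; maximin = 3.
Column maxima: 1 → 9, 2 → 8, 3 → 3; minimax = 3.
maximin = minimax = 3, so a saddle point exists.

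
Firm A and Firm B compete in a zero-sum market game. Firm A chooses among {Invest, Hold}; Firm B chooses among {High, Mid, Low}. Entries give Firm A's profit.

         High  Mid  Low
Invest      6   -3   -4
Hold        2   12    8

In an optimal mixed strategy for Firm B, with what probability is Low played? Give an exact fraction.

1/4

Row minima: Invest → -4, Hold → 2; maximin = 2.
Column maxima: High → 6, Mid → 12, Low → 8; minimax = 6.
2 ≠ 6, so there is no saddle point; optimal play is mixed.
Mid is strictly dominated by Low (it gives Firm A strictly more in every row), so Firm B never plays it.
On the remaining 2×2 (Invest, Hold vs High, Low):
Let Firm A play Invest with probability p. Expected payoff against High: 6p + 2(1−p) = 4p + 2; against Low: (-4)p + 8(1−p) = −12p + 8.
Setting these equal: 4p + 2 = −12p + 8 ⇒ 16p = 6 ⇒ p = 3/8, and the value is (4)·(3/8) + 2 = 7/2.
For Firm B: with q = P(High), equating Invest's and Hold's payoffs gives 10q − 4 = −6q + 8 ⇒ q = 3/4.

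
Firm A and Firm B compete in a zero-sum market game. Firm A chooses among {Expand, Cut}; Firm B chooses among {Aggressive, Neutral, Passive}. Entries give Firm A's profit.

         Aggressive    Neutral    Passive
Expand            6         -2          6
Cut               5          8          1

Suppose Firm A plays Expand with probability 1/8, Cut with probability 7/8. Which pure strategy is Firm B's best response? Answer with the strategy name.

Passive

If Firm B plays Aggressive, Firm A's expected payoff is (1/8)·6 + (7/8)·5 = 41/8.
If Firm B plays Neutral, Firm A's expected payoff is (1/8)·(-2) + (7/8)·8 = 27/4.
If Firm B plays Passive, Firm A's expected payoff is (1/8)·6 + (7/8)·1 = 13/8.
Firm B minimizes Firm A's payoff; the smallest is 13/8, so the best response is Passive.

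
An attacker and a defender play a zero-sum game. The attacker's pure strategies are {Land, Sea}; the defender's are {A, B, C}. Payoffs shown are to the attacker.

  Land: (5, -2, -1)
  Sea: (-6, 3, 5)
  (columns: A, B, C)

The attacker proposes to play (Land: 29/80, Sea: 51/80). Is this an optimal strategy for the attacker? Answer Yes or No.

Against A this mix gives (29/80)·5 + (51/80)·(-6) = -161/80.
Against B this mix gives (29/80)·(-2) + (51/80)·3 = 19/16.
Against C this mix gives (29/80)·(-1) + (51/80)·5 = 113/40.
The defender will play A, holding the attacker to -161/80. Shifting weight toward the row that does better against A would raise this floor (the equalizing mix achieves 3/16 against both A and B), so the proposed strategy is not optimal.

No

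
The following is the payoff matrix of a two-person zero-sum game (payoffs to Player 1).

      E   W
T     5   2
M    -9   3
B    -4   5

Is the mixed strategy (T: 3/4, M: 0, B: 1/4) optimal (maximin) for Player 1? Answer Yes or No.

Yes

Against E this mix gives (3/4)·5 + (1/4)·(-4) = 11/4.
Against W this mix gives (3/4)·2 + (1/4)·5 = 11/4.
All of Player 2's active replies (E, W) yield 11/4, and no column does worse for Player 1. The mix makes Player 2 indifferent and guarantees 11/4, so it is optimal.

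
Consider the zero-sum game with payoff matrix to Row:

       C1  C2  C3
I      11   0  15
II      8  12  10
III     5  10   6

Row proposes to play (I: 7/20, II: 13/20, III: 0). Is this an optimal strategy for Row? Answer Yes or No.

No

Against C1 this mix gives (7/20)·11 + (13/20)·8 = 181/20.
Against C2 this mix gives (7/20)·0 + (13/20)·12 = 39/5.
Against C3 this mix gives (7/20)·15 + (13/20)·10 = 47/4.
Column will play C2, holding Row to 39/5. Shifting weight toward the row that does better against C2 would raise this floor (the equalizing mix achieves 44/5 against both C2 and C1), so the proposed strategy is not optimal.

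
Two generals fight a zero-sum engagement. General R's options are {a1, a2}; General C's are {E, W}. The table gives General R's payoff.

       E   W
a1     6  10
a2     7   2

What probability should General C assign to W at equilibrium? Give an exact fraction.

Row minima: a1 → 6, a2 → 2; maximin = 6.
Column maxima: E → 7, W → 10; minimax = 7.
6 ≠ 7, so there is no saddle point; optimal play is mixed.
Let General R play a1 with probability p. Expected payoff against E: 6p + 7(1−p) = −p + 7; against W: 10p + 2(1−p) = 8p + 2.
Setting these equal: −p + 7 = 8p + 2 ⇒ −9p = -5 ⇒ p = 5/9, and the value is (-1)·(5/9) + 7 = 58/9.
For General C: with q = P(E), equating a1's and a2's payoffs gives −4q + 10 = 5q + 2 ⇒ q = 8/9.

1/9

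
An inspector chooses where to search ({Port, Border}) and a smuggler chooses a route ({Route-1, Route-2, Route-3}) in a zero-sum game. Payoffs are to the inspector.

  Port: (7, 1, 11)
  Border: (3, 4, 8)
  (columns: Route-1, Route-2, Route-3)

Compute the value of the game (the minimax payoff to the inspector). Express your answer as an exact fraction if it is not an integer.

Row minima: Port → 1, Border → 3; maximin = 3.
Column maxima: Route-1 → 7, Route-2 → 4, Route-3 → 11; minimax = 4.
3 ≠ 4, so there is no saddle point; optimal play is mixed.
Route-3 is strictly dominated by Route-1 (it gives the inspector strictly more in every row), so the smuggler never plays it.
On the remaining 2×2 (Port, Border vs Route-1, Route-2):
Let the inspector play Port with probability p. Expected payoff against Route-1: 7p + 3(1−p) = 4p + 3; against Route-2: 1p + 4(1−p) = −3p + 4.
Setting these equal: 4p + 3 = −3p + 4 ⇒ 7p = 1 ⇒ p = 1/7, and the value is (4)·(1/7) + 3 = 25/7.
For the smuggler: with q = P(Route-1), equating Port's and Border's payoffs gives 6q + 1 = −q + 4 ⇒ q = 3/7.

25/7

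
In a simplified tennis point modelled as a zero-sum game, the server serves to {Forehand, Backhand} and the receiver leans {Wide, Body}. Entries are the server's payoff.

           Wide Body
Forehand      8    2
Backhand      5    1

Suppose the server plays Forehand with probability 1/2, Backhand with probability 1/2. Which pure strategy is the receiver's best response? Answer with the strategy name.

If the receiver plays Wide, the server's expected payoff is (1/2)·8 + (1/2)·5 = 13/2.
If the receiver plays Body, the server's expected payoff is (1/2)·2 + (1/2)·1 = 3/2.
The receiver minimizes the server's payoff; the smallest is 3/2, so the best response is Body.

Body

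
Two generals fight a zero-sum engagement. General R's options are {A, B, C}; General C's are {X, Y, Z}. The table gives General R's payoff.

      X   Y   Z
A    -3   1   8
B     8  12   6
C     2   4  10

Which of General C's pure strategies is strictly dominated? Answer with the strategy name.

Y

X holds General R's payoff strictly below Y in every row: -3 < 1, 8 < 12, 2 < 4.
So Y is strictly dominated for General C.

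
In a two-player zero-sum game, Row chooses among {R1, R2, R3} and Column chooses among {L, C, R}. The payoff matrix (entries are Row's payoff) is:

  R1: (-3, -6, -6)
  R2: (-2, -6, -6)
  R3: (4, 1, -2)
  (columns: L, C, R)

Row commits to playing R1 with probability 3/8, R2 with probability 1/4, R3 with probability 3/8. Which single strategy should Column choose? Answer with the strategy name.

If Column plays L, Row's expected payoff is (3/8)·(-3) + (1/4)·(-2) + (3/8)·4 = -1/8.
If Column plays C, Row's expected payoff is (3/8)·(-6) + (1/4)·(-6) + (3/8)·1 = -27/8.
If Column plays R, Row's expected payoff is (3/8)·(-6) + (1/4)·(-6) + (3/8)·(-2) = -9/2.
Column minimizes Row's payoff; the smallest is -9/2, so the best response is R.

R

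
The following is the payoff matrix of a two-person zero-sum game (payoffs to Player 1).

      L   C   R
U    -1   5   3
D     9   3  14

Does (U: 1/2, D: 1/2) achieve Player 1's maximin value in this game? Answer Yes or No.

Against L this mix gives (1/2)·(-1) + (1/2)·9 = 4.
Against C this mix gives (1/2)·5 + (1/2)·3 = 4.
Against R this mix gives (1/2)·3 + (1/2)·14 = 17/2.
All of Player 2's active replies (L, C) yield 4, and no column does worse for Player 1. The mix makes Player 2 indifferent and guarantees 4, so it is optimal.

Yes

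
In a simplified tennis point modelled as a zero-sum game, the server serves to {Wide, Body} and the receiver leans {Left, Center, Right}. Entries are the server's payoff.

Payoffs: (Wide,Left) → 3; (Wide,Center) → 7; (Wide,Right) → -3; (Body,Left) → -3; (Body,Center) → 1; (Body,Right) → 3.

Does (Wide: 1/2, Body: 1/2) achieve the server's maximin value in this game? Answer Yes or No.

Yes

Against Left this mix gives (1/2)·3 + (1/2)·(-3) = 0.
Against Center this mix gives (1/2)·7 + (1/2)·1 = 4.
Against Right this mix gives (1/2)·(-3) + (1/2)·3 = 0.
All of the receiver's active replies (Left, Right) yield 0, and no column does worse for the server. The mix makes the receiver indifferent and guarantees 0, so it is optimal.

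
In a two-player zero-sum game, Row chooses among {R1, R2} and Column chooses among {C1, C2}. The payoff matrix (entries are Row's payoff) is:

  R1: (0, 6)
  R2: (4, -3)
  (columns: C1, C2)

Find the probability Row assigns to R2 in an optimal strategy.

6/13

Row minima: R1 → 0, R2 → -3; maximin = 0.
Column maxima: C1 → 4, C2 → 6; minimax = 4.
0 ≠ 4, so there is no saddle point; optimal play is mixed.
Let Row play R1 with probability p. Expected payoff against C1: 0p + 4(1−p) = −4p + 4; against C2: 6p + (-3)(1−p) = 9p − 3.
Setting these equal: −4p + 4 = 9p − 3 ⇒ −13p = -7 ⇒ p = 7/13, and the value is (-4)·(7/13) + 4 = 24/13.
For Column: with q = P(C1), equating R1's and R2's payoffs gives −6q + 6 = 7q − 3 ⇒ q = 9/13.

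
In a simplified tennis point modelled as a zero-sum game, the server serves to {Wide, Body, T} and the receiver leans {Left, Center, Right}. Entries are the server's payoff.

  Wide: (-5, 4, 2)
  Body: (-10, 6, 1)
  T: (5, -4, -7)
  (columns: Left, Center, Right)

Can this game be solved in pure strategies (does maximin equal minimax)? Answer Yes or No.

Row minima: Wide → -5, Body → -10, T → -7; maximin = -5.
Column maxima: Left → 5, Center → 6, Right → 2; minimax = 2.
-5 ≠ 2, so no pure-strategy equilibrium exists.

No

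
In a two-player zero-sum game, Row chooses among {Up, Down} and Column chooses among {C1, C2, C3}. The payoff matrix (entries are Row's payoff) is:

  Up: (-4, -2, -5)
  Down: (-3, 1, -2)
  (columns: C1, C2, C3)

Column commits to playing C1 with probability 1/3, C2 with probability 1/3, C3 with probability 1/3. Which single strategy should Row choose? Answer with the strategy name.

Expected payoff of Up: (1/3)·(-4) + (1/3)·(-2) + (1/3)·(-5) = -11/3.
Expected payoff of Down: (1/3)·(-3) + (1/3)·1 + (1/3)·(-2) = -4/3.
The largest is -4/3, so Row's best response is Down.

Down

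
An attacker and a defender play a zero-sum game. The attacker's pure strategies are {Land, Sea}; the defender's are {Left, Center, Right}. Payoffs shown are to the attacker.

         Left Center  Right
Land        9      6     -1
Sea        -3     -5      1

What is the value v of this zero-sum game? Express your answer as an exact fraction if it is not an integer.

Row minima: Land → -1, Sea → -5; maximin = -1.
Column maxima: Left → 9, Center → 6, Right → 1; minimax = 1.
-1 ≠ 1, so there is no saddle point; optimal play is mixed.
Left is strictly dominated by Center (it gives the attacker strictly more in every row), so the defender never plays it.
On the remaining 2×2 (Land, Sea vs Center, Right):
Let the attacker play Land with probability p. Expected payoff against Center: 6p + (-5)(1−p) = 11p − 5; against Right: (-1)p + 1(1−p) = −2p + 1.
Setting these equal: 11p − 5 = −2p + 1 ⇒ 13p = 6 ⇒ p = 6/13, and the value is (11)·(6/13) − 5 = 1/13.
For the defender: with q = P(Center), equating Land's and Sea's payoffs gives 7q − 1 = −6q + 1 ⇒ q = 2/13.

1/13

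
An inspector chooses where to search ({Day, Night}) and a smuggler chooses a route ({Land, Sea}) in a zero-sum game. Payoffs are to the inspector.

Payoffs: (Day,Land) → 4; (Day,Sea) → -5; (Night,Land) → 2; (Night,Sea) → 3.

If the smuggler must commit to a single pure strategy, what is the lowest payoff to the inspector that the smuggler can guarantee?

Column maxima: Land → 4, Sea → 3.
The smallest of these is 3.

3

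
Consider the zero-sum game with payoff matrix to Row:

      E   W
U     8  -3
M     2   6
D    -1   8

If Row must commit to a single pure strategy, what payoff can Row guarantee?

2

Row minima: U → -3, M → 2, D → -1.
The best of these is 2.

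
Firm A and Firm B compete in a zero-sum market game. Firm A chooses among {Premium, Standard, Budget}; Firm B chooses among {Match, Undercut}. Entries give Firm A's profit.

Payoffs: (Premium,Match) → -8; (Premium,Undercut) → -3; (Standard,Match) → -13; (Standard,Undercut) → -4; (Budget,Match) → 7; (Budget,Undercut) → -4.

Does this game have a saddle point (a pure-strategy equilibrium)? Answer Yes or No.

Row minima: Premium → -8, Standard → -13, Budget → -4; maximin = -4.
Column maxima: Match → 7, Undercut → -3; minimax = -3.
-4 ≠ -3, so no pure-strategy equilibrium exists.

No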